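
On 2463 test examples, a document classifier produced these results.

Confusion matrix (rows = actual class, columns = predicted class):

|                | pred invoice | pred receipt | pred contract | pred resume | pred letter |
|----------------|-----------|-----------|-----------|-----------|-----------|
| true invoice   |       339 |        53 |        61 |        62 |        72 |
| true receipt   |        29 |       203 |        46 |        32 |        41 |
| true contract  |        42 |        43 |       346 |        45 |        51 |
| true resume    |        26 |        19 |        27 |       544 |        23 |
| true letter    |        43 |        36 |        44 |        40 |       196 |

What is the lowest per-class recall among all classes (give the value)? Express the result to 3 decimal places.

0.546

Per-class recall (TP/(TP+FN)):
  invoice: TP=339, FN=53+61+62+72=248 → 339/587 = 0.5775
  receipt: TP=203, FN=29+46+32+41=148 → 203/351 = 0.5783
  contract: TP=346, FN=42+43+45+51=181 → 346/527 = 0.6565
  resume: TP=544, FN=26+19+27+23=95 → 544/639 = 0.8513
  letter: TP=196, FN=43+36+44+40=163 → 196/359 = 0.5460
Lowest is class 'letter' with recall = 0.546.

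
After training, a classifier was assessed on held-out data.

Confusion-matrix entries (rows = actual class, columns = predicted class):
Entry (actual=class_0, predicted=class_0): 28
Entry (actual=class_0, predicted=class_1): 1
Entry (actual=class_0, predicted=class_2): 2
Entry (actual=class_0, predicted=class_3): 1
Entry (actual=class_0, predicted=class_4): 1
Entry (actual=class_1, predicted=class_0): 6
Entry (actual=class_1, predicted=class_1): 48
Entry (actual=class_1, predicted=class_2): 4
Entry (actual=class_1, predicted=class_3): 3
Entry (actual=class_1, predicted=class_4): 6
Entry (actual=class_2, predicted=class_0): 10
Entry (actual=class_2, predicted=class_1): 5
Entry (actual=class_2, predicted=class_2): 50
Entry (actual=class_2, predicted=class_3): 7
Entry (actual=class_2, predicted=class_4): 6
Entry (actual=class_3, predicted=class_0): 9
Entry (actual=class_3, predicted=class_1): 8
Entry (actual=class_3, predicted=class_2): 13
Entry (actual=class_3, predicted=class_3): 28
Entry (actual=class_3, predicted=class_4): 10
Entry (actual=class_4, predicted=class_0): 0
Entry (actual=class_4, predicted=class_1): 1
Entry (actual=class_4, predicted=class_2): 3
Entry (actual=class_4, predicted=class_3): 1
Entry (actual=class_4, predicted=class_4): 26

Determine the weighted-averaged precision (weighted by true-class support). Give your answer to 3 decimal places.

Per-class precision (TP/(TP+FP)):
  class_0: TP=28, FP=6+10+9+0=25 → 28/53 = 0.5283
  class_1: TP=48, FP=1+5+8+1=15 → 48/63 = 0.7619
  class_2: TP=50, FP=2+4+13+3=22 → 50/72 = 0.6944
  class_3: TP=28, FP=1+3+7+1=12 → 28/40 = 0.7000
  class_4: TP=26, FP=1+6+6+10=23 → 26/49 = 0.5306
Weighted-precision = Σ (supportᵢ/N)·precisionᵢ with N=277: (33/277)·0.5283 + (67/277)·0.7619 + (78/277)·0.6944 + (68/277)·0.7000 + (31/277)·0.5306 = 0.674

0.674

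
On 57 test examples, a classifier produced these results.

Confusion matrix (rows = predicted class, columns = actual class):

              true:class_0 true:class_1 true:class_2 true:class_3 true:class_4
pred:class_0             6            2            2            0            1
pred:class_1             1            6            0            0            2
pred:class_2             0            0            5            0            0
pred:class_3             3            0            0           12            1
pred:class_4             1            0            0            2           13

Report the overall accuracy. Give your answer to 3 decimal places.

0.737

Accuracy = trace / total = (6+6+5+12+13=42) / 57 = 42/57 = 0.737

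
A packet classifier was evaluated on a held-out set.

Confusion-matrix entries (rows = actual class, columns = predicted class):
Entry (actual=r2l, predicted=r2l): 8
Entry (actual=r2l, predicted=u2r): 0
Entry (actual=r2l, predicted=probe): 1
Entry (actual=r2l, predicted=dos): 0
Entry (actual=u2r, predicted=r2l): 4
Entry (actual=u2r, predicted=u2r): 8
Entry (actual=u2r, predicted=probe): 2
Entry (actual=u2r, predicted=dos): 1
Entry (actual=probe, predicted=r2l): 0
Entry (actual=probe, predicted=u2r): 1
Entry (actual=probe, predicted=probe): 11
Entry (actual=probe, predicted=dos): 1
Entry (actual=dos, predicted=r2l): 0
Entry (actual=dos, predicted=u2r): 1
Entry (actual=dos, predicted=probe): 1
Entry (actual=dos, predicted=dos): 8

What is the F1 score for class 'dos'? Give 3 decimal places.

0.800

Take TP from the diagonal, FP from the rest of the 'dos' prediction marginal, FN from the rest of the 'dos' actual marginal.
F1 score = 2·TP/(2·TP+FP+FN).
dos: TP=8, FP=0+1+1=2, FN=0+1+1=2 → 16/20 = 0.8000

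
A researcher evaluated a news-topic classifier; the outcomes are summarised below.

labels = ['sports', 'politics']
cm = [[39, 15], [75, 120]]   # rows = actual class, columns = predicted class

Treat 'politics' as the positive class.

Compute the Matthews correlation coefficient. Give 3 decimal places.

0.279

MCC = (TP·TN − FP·FN) / √((TP+FP)(TP+FN)(TN+FP)(TN+FN))
Numerator = 120·39 − 15·75 = 3555
Denominator = √(135·195·54·114) = √162056700 = 12730.1493
MCC = 3555 / 12730.1493 = 0.279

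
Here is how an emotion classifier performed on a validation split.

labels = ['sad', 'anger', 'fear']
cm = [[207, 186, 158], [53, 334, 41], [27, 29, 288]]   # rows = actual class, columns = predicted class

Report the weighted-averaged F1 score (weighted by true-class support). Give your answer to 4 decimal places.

Per-class F1 score (2·TP/(2·TP+FP+FN)):
  sad: TP=207, FP=53+27=80, FN=186+158=344 → 414/838 = 0.49403
  anger: TP=334, FP=186+29=215, FN=53+41=94 → 668/977 = 0.68373
  fear: TP=288, FP=158+41=199, FN=27+29=56 → 576/831 = 0.69314
Weighted-F1 score = Σ (supportᵢ/N)·F1 scoreᵢ with N=1323: (551/1323)·0.49403 + (428/1323)·0.68373 + (344/1323)·0.69314 = 0.6072

0.6072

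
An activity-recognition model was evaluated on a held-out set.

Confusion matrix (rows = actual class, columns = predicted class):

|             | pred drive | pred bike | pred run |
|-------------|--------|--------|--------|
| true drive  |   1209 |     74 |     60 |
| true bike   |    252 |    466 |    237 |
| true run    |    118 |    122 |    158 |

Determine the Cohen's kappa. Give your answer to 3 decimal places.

Observed agreement pₒ = trace/N = 1833/2696 = 0.6799
Expected agreement pₑ = Σ (rowᵢ·colᵢ)/N² = (1343·1579 + 955·662 + 398·455)/2696² = 0.4037
κ = (pₒ − pₑ)/(1 − pₑ) = (0.6799 − 0.4037)/(1 − 0.4037) = 0.463

0.463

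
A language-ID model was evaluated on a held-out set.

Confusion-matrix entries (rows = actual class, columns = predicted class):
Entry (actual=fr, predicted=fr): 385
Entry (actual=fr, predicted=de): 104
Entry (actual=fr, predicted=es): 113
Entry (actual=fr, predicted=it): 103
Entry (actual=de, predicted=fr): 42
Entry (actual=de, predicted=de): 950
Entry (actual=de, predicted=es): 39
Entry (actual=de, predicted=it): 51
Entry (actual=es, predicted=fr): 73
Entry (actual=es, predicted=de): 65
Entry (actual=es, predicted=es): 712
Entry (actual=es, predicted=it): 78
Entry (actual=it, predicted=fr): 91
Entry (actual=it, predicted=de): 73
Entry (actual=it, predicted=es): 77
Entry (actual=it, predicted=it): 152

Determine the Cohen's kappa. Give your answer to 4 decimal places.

Observed agreement pₒ = trace/N = 2199/3108 = 0.70753
Expected agreement pₑ = Σ (rowᵢ·colᵢ)/N² = (705·591 + 1082·1192 + 928·941 + 393·384)/3108² = 0.28268
κ = (pₒ − pₑ)/(1 − pₑ) = (0.70753 − 0.28268)/(1 − 0.28268) = 0.5923

0.5923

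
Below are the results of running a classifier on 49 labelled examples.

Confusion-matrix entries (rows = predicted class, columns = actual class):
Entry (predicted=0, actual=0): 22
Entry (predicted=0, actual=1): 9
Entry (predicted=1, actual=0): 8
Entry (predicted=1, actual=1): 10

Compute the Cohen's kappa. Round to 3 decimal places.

Observed agreement pₒ = trace/N = 32/49 = 0.6531
Expected agreement pₑ = Σ (rowᵢ·colᵢ)/N² = (30·31 + 19·18)/49² = 0.5298
κ = (pₒ − pₑ)/(1 − pₑ) = (0.6531 − 0.5298)/(1 − 0.5298) = 0.262

0.262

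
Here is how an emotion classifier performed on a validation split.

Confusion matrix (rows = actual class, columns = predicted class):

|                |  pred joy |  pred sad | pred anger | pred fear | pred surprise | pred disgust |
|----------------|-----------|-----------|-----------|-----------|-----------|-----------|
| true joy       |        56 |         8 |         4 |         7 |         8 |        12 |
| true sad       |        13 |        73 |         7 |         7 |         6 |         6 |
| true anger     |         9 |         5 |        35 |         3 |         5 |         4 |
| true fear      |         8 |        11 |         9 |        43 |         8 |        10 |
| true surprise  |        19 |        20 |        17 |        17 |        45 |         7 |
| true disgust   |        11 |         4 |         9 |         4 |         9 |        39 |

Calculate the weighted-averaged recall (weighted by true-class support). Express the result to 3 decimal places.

0.522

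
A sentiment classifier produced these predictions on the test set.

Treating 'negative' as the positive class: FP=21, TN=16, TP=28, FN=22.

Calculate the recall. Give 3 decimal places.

0.560

Recall = TP/(TP+FN) = 28/(28+22) = 28/50 = 0.560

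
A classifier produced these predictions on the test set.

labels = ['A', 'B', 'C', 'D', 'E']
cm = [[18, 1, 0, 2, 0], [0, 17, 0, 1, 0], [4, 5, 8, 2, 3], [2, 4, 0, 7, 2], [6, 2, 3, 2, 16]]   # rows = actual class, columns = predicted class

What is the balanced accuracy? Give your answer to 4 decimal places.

0.6367

Balanced accuracy = mean of per-class recall.
  A: recall = 18/21 = 0.85714
  B: recall = 17/18 = 0.94444
  C: recall = 8/22 = 0.36364
  D: recall = 7/15 = 0.46667
  E: recall = 16/29 = 0.55172
Mean = (0.85714 + 0.94444 + 0.36364 + 0.46667 + 0.55172) / 5 = 0.6367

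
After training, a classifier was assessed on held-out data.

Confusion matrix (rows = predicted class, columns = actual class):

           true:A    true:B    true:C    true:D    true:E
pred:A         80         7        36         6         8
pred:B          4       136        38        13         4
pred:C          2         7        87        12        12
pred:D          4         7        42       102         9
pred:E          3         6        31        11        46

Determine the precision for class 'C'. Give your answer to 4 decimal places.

0.7250

Treat 'C' as positive and all other classes as negative.
precision = TP/(TP+FP).
C: TP=87, FP=2+7+12+12=33 → 87/120 = 0.72500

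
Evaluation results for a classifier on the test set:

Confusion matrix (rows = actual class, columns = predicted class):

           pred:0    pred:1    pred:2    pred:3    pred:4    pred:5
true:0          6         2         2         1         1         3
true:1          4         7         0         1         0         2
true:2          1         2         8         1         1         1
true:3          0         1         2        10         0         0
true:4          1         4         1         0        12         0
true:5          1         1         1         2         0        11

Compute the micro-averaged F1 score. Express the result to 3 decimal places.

0.600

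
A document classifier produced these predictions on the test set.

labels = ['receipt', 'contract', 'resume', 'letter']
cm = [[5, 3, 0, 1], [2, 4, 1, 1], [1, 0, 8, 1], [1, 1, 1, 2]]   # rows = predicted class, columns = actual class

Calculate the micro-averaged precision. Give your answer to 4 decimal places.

0.5938

Micro-averaging pools counts across classes: ΣTP=19, ΣFP=13, ΣFN=13.
Micro-precision = TP/(TP+FP) on pooled counts = 0.5938 (equals overall accuracy in single-label multiclass).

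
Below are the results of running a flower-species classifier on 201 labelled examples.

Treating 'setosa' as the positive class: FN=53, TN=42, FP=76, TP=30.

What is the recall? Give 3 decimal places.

0.361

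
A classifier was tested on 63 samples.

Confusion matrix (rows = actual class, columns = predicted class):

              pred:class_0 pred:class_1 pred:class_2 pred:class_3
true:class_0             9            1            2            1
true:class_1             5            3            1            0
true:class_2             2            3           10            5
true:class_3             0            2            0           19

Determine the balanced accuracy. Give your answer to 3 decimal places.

0.608

Balanced accuracy = mean of per-class recall.
  class_0: recall = 9/13 = 0.6923
  class_1: recall = 3/9 = 0.3333
  class_2: recall = 10/20 = 0.5000
  class_3: recall = 19/21 = 0.9048
Mean = (0.6923 + 0.3333 + 0.5000 + 0.9048) / 4 = 0.608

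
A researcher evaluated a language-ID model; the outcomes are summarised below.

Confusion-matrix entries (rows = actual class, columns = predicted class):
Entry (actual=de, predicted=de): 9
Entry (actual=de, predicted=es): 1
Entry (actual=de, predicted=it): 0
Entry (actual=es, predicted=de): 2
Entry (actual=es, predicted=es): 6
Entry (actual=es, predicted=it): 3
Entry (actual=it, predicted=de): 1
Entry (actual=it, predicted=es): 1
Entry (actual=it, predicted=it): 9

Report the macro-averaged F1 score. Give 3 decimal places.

0.744

Per-class F1 score (2·TP/(2·TP+FP+FN)):
  de: TP=9, FP=2+1=3, FN=1+0=1 → 18/22 = 0.8182
  es: TP=6, FP=1+1=2, FN=2+3=5 → 12/19 = 0.6316
  it: TP=9, FP=0+3=3, FN=1+1=2 → 18/23 = 0.7826
Macro-F1 score = mean = (0.8182 + 0.6316 + 0.7826) / 3 = 0.744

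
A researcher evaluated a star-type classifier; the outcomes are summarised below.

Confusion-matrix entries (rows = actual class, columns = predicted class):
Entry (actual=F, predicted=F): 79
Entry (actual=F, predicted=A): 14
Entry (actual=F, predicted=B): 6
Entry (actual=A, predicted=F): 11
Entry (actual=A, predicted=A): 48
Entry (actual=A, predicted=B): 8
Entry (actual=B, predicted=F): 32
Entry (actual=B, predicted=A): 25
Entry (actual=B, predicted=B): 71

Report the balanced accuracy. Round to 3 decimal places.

0.690

Balanced accuracy = mean of per-class recall.
  F: recall = 79/99 = 0.7980
  A: recall = 48/67 = 0.7164
  B: recall = 71/128 = 0.5547
Mean = (0.7980 + 0.7164 + 0.5547) / 3 = 0.690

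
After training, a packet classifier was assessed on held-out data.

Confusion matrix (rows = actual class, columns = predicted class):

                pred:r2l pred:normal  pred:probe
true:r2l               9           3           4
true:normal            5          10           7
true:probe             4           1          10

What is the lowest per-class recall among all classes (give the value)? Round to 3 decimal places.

Per-class recall (TP/(TP+FN)):
  r2l: TP=9, FN=3+4=7 → 9/16 = 0.5625
  normal: TP=10, FN=5+7=12 → 10/22 = 0.4545
  probe: TP=10, FN=4+1=5 → 10/15 = 0.6667
Lowest is class 'normal' with recall = 0.455.

0.455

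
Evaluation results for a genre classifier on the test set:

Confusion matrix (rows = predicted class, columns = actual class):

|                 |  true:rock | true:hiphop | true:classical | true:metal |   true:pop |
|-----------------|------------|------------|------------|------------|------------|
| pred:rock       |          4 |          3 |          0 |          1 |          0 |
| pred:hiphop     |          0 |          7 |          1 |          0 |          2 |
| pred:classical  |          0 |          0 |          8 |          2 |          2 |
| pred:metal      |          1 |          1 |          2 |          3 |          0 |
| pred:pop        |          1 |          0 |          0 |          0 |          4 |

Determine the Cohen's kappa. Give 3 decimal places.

Observed agreement pₒ = trace/N = 26/42 = 0.6190
Expected agreement pₑ = Σ (rowᵢ·colᵢ)/N² = (6·8 + 11·10 + 11·12 + 6·7 + 8·5)/42² = 0.2109
κ = (pₒ − pₑ)/(1 − pₑ) = (0.6190 − 0.2109)/(1 − 0.2109) = 0.517

0.517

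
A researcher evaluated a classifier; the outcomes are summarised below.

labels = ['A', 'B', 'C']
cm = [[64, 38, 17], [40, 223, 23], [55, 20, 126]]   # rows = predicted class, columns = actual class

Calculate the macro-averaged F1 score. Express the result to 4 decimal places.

0.6446

Per-class F1 score (2·TP/(2·TP+FP+FN)):
  A: TP=64, FP=38+17=55, FN=40+55=95 → 128/278 = 0.46043
  B: TP=223, FP=40+23=63, FN=38+20=58 → 446/567 = 0.78660
  C: TP=126, FP=55+20=75, FN=17+23=40 → 252/367 = 0.68665
Macro-F1 score = mean = (0.46043 + 0.78660 + 0.68665) / 3 = 0.6446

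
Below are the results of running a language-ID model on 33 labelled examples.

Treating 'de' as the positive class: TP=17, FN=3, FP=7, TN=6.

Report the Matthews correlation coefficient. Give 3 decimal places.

0.342

MCC = (TP·TN − FP·FN) / √((TP+FP)(TP+FN)(TN+FP)(TN+FN))
Numerator = 17·6 − 7·3 = 81
Denominator = √(24·20·13·9) = √56160 = 236.9810
MCC = 81 / 236.9810 = 0.342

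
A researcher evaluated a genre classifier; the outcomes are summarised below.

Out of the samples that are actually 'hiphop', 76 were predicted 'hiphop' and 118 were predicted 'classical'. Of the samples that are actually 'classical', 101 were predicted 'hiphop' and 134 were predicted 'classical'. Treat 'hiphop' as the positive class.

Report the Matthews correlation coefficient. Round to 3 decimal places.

MCC = (TP·TN − FP·FN) / √((TP+FP)(TP+FN)(TN+FP)(TN+FN))
Numerator = 76·134 − 101·118 = -1734
Denominator = √(177·194·235·252) = √2033496360 = 45094.3052
MCC = -1734 / 45094.3052 = -0.038

-0.038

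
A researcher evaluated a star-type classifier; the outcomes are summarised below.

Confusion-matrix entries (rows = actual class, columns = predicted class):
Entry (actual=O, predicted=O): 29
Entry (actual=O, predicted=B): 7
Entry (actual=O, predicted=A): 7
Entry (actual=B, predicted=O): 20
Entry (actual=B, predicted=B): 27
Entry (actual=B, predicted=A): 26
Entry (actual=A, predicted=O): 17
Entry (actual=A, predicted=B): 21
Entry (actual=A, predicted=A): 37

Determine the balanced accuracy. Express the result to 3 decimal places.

Balanced accuracy = mean of per-class recall.
  O: recall = 29/43 = 0.6744
  B: recall = 27/73 = 0.3699
  A: recall = 37/75 = 0.4933
Mean = (0.6744 + 0.3699 + 0.4933) / 3 = 0.513

0.513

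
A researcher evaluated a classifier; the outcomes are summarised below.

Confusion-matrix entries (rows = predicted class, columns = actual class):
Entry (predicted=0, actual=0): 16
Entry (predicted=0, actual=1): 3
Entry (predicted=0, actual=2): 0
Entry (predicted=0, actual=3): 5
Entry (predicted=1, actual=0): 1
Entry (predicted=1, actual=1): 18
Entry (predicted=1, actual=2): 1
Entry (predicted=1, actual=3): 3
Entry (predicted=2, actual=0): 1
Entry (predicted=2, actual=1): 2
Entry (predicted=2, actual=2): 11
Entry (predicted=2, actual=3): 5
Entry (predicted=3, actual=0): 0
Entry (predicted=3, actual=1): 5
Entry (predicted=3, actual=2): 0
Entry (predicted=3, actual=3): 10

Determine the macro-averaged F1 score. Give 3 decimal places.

Per-class F1 score (2·TP/(2·TP+FP+FN)):
  0: TP=16, FP=3+0+5=8, FN=1+1+0=2 → 32/42 = 0.7619
  1: TP=18, FP=1+1+3=5, FN=3+2+5=10 → 36/51 = 0.7059
  2: TP=11, FP=1+2+5=8, FN=0+1+0=1 → 22/31 = 0.7097
  3: TP=10, FP=0+5+0=5, FN=5+3+5=13 → 20/38 = 0.5263
Macro-F1 score = mean = (0.7619 + 0.7059 + 0.7097 + 0.5263) / 4 = 0.676

0.676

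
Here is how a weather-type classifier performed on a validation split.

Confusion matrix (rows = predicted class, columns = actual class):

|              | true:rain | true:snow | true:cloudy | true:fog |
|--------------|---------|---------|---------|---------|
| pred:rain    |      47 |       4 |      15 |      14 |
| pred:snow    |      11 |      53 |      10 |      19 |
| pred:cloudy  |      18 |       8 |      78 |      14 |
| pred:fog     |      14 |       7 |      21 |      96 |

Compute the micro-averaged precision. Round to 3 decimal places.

0.639

Micro-averaging pools counts across classes: ΣTP=274, ΣFP=155, ΣFN=155.
Micro-precision = TP/(TP+FP) on pooled counts = 0.639 (equals overall accuracy in single-label multiclass).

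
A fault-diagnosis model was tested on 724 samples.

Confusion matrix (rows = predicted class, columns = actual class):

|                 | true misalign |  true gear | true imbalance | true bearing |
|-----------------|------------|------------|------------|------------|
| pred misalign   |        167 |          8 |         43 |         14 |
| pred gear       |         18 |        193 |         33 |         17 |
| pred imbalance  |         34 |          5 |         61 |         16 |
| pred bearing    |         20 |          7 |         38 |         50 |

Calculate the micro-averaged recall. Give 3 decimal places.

Micro-averaging pools counts across classes: ΣTP=471, ΣFP=253, ΣFN=253.
Micro-recall = TP/(TP+FN) on pooled counts = 0.651 (equals overall accuracy in single-label multiclass).

0.651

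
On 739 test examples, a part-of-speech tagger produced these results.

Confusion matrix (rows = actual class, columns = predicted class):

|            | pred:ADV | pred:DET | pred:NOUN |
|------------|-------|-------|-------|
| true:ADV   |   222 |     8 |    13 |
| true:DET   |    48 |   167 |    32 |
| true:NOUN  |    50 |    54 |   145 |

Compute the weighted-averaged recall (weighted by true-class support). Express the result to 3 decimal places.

Per-class recall (TP/(TP+FN)):
  ADV: TP=222, FN=8+13=21 → 222/243 = 0.9136
  DET: TP=167, FN=48+32=80 → 167/247 = 0.6761
  NOUN: TP=145, FN=50+54=104 → 145/249 = 0.5823
Weighted-recall = Σ (supportᵢ/N)·recallᵢ with N=739: (243/739)·0.9136 + (247/739)·0.6761 + (249/739)·0.5823 = 0.723

0.723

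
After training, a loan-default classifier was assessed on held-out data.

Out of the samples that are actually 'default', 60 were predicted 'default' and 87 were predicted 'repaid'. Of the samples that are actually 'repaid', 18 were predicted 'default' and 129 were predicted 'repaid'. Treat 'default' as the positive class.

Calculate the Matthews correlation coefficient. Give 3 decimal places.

0.324

MCC = (TP·TN − FP·FN) / √((TP+FP)(TP+FN)(TN+FP)(TN+FN))
Numerator = 60·129 − 18·87 = 6174
Denominator = √(78·147·147·216) = √364068432 = 19080.5773
MCC = 6174 / 19080.5773 = 0.324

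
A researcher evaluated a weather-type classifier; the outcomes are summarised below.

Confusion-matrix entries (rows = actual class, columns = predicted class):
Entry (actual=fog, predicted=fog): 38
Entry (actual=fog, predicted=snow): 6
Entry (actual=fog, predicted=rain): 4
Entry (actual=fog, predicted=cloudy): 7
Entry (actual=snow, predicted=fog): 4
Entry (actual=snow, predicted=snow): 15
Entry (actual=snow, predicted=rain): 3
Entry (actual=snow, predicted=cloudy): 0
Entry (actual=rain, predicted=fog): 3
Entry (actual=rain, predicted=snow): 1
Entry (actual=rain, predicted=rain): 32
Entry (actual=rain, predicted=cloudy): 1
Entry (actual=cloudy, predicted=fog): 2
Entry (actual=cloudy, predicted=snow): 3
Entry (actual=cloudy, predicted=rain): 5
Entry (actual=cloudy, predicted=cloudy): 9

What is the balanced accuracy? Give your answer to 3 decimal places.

0.678

Balanced accuracy = mean of per-class recall.
  fog: recall = 38/55 = 0.6909
  snow: recall = 15/22 = 0.6818
  rain: recall = 32/37 = 0.8649
  cloudy: recall = 9/19 = 0.4737
Mean = (0.6909 + 0.6818 + 0.8649 + 0.4737) / 4 = 0.678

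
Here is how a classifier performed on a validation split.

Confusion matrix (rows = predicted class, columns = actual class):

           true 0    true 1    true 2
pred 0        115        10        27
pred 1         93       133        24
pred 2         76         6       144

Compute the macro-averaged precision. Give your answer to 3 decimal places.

0.642

Per-class precision (TP/(TP+FP)):
  0: TP=115, FP=10+27=37 → 115/152 = 0.7566
  1: TP=133, FP=93+24=117 → 133/250 = 0.5320
  2: TP=144, FP=76+6=82 → 144/226 = 0.6372
Macro-precision = mean = (0.7566 + 0.5320 + 0.6372) / 3 = 0.642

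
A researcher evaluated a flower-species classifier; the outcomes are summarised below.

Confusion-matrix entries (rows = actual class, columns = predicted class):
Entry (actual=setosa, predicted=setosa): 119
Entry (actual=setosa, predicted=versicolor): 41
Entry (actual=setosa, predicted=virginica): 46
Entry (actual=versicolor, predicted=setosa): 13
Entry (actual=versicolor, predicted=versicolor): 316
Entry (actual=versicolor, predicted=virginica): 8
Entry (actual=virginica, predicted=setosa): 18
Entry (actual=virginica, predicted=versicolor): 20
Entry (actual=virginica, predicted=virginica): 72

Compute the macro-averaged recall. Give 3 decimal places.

0.723

Per-class recall (TP/(TP+FN)):
  setosa: TP=119, FN=41+46=87 → 119/206 = 0.5777
  versicolor: TP=316, FN=13+8=21 → 316/337 = 0.9377
  virginica: TP=72, FN=18+20=38 → 72/110 = 0.6545
Macro-recall = mean = (0.5777 + 0.9377 + 0.6545) / 3 = 0.723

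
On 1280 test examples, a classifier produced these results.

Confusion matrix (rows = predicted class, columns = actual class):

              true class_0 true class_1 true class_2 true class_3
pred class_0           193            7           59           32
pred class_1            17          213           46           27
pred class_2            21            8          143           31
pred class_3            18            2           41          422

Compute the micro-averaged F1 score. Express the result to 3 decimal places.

0.759

Micro-averaging pools counts across classes: ΣTP=971, ΣFP=309, ΣFN=309.
Micro-F1 score = 2·TP/(2·TP+FP+FN) on pooled counts = 0.759 (equals overall accuracy in single-label multiclass).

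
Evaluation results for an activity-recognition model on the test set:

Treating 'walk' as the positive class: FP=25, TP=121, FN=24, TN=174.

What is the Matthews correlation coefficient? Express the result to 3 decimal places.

0.708

MCC = (TP·TN − FP·FN) / √((TP+FP)(TP+FN)(TN+FP)(TN+FN))
Numerator = 121·174 − 25·24 = 20454
Denominator = √(146·145·199·198) = √834140340 = 28881.4878
MCC = 20454 / 28881.4878 = 0.708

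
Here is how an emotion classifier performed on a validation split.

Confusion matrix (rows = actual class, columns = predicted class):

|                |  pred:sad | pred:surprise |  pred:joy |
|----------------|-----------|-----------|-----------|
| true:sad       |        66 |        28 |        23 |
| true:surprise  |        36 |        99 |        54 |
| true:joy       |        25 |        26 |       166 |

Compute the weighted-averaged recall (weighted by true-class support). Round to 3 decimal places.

0.633

Per-class recall (TP/(TP+FN)):
  sad: TP=66, FN=28+23=51 → 66/117 = 0.5641
  surprise: TP=99, FN=36+54=90 → 99/189 = 0.5238
  joy: TP=166, FN=25+26=51 → 166/217 = 0.7650
Weighted-recall = Σ (supportᵢ/N)·recallᵢ with N=523: (117/523)·0.5641 + (189/523)·0.5238 + (217/523)·0.7650 = 0.633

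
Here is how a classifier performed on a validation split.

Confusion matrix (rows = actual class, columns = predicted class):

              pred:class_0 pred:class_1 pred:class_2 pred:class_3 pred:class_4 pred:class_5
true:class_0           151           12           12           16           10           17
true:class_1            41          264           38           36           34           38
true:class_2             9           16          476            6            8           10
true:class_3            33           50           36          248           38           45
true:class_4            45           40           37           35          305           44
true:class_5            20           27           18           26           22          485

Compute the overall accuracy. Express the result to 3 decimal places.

0.702

Accuracy = trace / total = (151+264+476+248+305+485=1929) / 2748 = 1929/2748 = 0.702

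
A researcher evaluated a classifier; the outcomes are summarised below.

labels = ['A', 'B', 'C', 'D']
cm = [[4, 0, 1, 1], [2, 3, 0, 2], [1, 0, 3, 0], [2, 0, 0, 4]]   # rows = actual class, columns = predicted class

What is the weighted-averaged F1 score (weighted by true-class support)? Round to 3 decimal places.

Per-class F1 score (2·TP/(2·TP+FP+FN)):
  A: TP=4, FP=2+1+2=5, FN=0+1+1=2 → 8/15 = 0.5333
  B: TP=3, FP=0+0+0=0, FN=2+0+2=4 → 6/10 = 0.6000
  C: TP=3, FP=1+0+0=1, FN=1+0+0=1 → 6/8 = 0.7500
  D: TP=4, FP=1+2+0=3, FN=2+0+0=2 → 8/13 = 0.6154
Weighted-F1 score = Σ (supportᵢ/N)·F1 scoreᵢ with N=23: (6/23)·0.5333 + (7/23)·0.6000 + (4/23)·0.7500 + (6/23)·0.6154 = 0.613

0.613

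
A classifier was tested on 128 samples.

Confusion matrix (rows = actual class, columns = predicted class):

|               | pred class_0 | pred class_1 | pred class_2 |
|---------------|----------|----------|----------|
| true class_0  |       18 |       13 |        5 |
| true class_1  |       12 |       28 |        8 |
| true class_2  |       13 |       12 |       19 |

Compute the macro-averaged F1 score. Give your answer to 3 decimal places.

0.503

Per-class F1 score (2·TP/(2·TP+FP+FN)):
  class_0: TP=18, FP=12+13=25, FN=13+5=18 → 36/79 = 0.4557
  class_1: TP=28, FP=13+12=25, FN=12+8=20 → 56/101 = 0.5545
  class_2: TP=19, FP=5+8=13, FN=13+12=25 → 38/76 = 0.5000
Macro-F1 score = mean = (0.4557 + 0.5545 + 0.5000) / 3 = 0.503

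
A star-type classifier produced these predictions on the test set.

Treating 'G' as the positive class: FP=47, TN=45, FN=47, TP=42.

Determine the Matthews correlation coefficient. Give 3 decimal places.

-0.039

MCC = (TP·TN − FP·FN) / √((TP+FP)(TP+FN)(TN+FP)(TN+FN))
Numerator = 42·45 − 47·47 = -319
Denominator = √(89·89·92·92) = √67043344 = 8188.0000
MCC = -319 / 8188.0000 = -0.039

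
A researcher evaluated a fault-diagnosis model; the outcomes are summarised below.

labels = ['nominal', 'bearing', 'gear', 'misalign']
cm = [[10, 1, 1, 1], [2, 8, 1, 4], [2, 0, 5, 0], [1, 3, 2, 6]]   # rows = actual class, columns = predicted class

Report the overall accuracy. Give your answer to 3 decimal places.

0.617

Accuracy = trace / total = (10+8+5+6=29) / 47 = 29/47 = 0.617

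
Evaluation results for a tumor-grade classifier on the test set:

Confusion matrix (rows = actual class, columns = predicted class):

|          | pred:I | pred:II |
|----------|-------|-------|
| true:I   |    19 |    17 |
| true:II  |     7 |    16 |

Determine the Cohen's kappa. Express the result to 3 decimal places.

Observed agreement pₒ = trace/N = 35/59 = 0.5932
Expected agreement pₑ = Σ (rowᵢ·colᵢ)/N² = (36·26 + 23·33)/59² = 0.4869
κ = (pₒ − pₑ)/(1 − pₑ) = (0.5932 − 0.4869)/(1 − 0.4869) = 0.207

0.207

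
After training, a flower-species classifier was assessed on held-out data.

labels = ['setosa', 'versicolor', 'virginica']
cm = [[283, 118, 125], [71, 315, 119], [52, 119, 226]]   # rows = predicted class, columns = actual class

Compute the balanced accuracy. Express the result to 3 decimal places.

0.583

Balanced accuracy = mean of per-class recall.
  setosa: recall = 283/406 = 0.6970
  versicolor: recall = 315/552 = 0.5707
  virginica: recall = 226/470 = 0.4809
Mean = (0.6970 + 0.5707 + 0.4809) / 3 = 0.583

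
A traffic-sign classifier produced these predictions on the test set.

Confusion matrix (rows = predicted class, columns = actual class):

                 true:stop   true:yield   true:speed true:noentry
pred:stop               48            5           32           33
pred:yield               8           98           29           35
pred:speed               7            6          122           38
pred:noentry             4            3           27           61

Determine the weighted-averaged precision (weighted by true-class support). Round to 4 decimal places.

0.6244

Per-class precision (TP/(TP+FP)):
  stop: TP=48, FP=5+32+33=70 → 48/118 = 0.40678
  yield: TP=98, FP=8+29+35=72 → 98/170 = 0.57647
  speed: TP=122, FP=7+6+38=51 → 122/173 = 0.70520
  noentry: TP=61, FP=4+3+27=34 → 61/95 = 0.64211
Weighted-precision = Σ (supportᵢ/N)·precisionᵢ with N=556: (67/556)·0.40678 + (112/556)·0.57647 + (210/556)·0.70520 + (167/556)·0.64211 = 0.6244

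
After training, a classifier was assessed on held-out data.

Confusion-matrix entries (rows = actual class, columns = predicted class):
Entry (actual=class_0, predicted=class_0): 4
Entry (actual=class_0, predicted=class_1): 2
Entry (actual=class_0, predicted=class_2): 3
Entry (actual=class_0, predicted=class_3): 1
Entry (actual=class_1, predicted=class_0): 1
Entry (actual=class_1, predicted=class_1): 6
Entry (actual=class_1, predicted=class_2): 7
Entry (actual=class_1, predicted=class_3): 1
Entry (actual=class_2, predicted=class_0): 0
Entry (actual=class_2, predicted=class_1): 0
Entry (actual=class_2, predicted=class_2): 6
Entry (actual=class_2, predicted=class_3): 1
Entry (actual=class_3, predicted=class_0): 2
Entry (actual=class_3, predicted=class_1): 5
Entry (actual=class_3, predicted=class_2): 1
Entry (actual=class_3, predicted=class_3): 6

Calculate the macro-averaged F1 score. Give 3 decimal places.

Per-class F1 score (2·TP/(2·TP+FP+FN)):
  class_0: TP=4, FP=1+0+2=3, FN=2+3+1=6 → 8/17 = 0.4706
  class_1: TP=6, FP=2+0+5=7, FN=1+7+1=9 → 12/28 = 0.4286
  class_2: TP=6, FP=3+7+1=11, FN=0+0+1=1 → 12/24 = 0.5000
  class_3: TP=6, FP=1+1+1=3, FN=2+5+1=8 → 12/23 = 0.5217
Macro-F1 score = mean = (0.4706 + 0.4286 + 0.5000 + 0.5217) / 4 = 0.480

0.480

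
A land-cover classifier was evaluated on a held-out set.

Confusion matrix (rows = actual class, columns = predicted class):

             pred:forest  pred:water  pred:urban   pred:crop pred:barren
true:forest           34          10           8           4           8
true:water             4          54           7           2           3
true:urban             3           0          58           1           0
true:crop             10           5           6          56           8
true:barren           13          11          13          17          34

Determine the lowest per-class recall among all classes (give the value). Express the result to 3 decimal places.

0.386

Per-class recall (TP/(TP+FN)):
  forest: TP=34, FN=10+8+4+8=30 → 34/64 = 0.5313
  water: TP=54, FN=4+7+2+3=16 → 54/70 = 0.7714
  urban: TP=58, FN=3+0+1+0=4 → 58/62 = 0.9355
  crop: TP=56, FN=10+5+6+8=29 → 56/85 = 0.6588
  barren: TP=34, FN=13+11+13+17=54 → 34/88 = 0.3864
Lowest is class 'barren' with recall = 0.386.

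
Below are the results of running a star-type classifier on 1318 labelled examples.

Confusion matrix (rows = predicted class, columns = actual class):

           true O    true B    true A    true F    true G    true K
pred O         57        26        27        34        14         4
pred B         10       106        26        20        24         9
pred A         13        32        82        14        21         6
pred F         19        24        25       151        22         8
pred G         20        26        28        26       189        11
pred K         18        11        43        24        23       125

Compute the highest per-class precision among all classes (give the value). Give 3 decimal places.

0.630

Per-class precision (TP/(TP+FP)):
  O: TP=57, FP=26+27+34+14+4=105 → 57/162 = 0.3519
  B: TP=106, FP=10+26+20+24+9=89 → 106/195 = 0.5436
  A: TP=82, FP=13+32+14+21+6=86 → 82/168 = 0.4881
  F: TP=151, FP=19+24+25+22+8=98 → 151/249 = 0.6064
  G: TP=189, FP=20+26+28+26+11=111 → 189/300 = 0.6300
  K: TP=125, FP=18+11+43+24+23=119 → 125/244 = 0.5123
Highest is class 'G' with precision = 0.630.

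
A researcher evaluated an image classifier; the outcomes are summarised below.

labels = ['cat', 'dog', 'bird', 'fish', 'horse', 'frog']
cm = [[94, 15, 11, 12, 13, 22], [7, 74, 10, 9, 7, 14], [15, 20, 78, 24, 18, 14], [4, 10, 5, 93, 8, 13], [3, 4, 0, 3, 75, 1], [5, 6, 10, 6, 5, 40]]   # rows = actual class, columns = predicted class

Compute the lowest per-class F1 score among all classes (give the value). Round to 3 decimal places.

0.455

Per-class F1 score (2·TP/(2·TP+FP+FN)):
  cat: TP=94, FP=7+15+4+3+5=34, FN=15+11+12+13+22=73 → 188/295 = 0.6373
  dog: TP=74, FP=15+20+10+4+6=55, FN=7+10+9+7+14=47 → 148/250 = 0.5920
  bird: TP=78, FP=11+10+5+0+10=36, FN=15+20+24+18+14=91 → 156/283 = 0.5512
  fish: TP=93, FP=12+9+24+3+6=54, FN=4+10+5+8+13=40 → 186/280 = 0.6643
  horse: TP=75, FP=13+7+18+8+5=51, FN=3+4+0+3+1=11 → 150/212 = 0.7075
  frog: TP=40, FP=22+14+14+13+1=64, FN=5+6+10+6+5=32 → 80/176 = 0.4545
Lowest is class 'frog' with F1 score = 0.455.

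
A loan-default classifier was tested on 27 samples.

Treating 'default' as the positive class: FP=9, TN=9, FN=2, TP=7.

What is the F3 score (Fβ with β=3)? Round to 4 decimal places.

Fβ = (1+β²)·TP / ((1+β²)·TP + β²·FN + FP), with β²=9
= 10·7 / (10·7 + 9·2 + 9) = 0.7216

0.7216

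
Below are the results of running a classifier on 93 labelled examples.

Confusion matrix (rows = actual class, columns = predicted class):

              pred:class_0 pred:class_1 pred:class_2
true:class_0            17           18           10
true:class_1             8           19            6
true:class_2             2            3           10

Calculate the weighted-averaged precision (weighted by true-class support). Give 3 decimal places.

Per-class precision (TP/(TP+FP)):
  class_0: TP=17, FP=8+2=10 → 17/27 = 0.6296
  class_1: TP=19, FP=18+3=21 → 19/40 = 0.4750
  class_2: TP=10, FP=10+6=16 → 10/26 = 0.3846
Weighted-precision = Σ (supportᵢ/N)·precisionᵢ with N=93: (45/93)·0.6296 + (33/93)·0.4750 + (15/93)·0.3846 = 0.535

0.535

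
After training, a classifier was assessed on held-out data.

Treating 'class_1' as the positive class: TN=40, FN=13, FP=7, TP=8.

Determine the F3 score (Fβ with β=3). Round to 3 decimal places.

Fβ = (1+β²)·TP / ((1+β²)·TP + β²·FN + FP), with β²=9
= 10·8 / (10·8 + 9·13 + 7) = 0.392

0.392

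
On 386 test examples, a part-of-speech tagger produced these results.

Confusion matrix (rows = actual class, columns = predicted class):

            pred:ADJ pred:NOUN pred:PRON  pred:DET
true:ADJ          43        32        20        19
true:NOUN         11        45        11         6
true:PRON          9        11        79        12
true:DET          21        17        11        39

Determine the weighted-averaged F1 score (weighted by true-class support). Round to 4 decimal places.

Per-class F1 score (2·TP/(2·TP+FP+FN)):
  ADJ: TP=43, FP=11+9+21=41, FN=32+20+19=71 → 86/198 = 0.43434
  NOUN: TP=45, FP=32+11+17=60, FN=11+11+6=28 → 90/178 = 0.50562
  PRON: TP=79, FP=20+11+11=42, FN=9+11+12=32 → 158/232 = 0.68103
  DET: TP=39, FP=19+6+12=37, FN=21+17+11=49 → 78/164 = 0.47561
Weighted-F1 score = Σ (supportᵢ/N)·F1 scoreᵢ with N=386: (114/386)·0.43434 + (73/386)·0.50562 + (111/386)·0.68103 + (88/386)·0.47561 = 0.5282

0.5282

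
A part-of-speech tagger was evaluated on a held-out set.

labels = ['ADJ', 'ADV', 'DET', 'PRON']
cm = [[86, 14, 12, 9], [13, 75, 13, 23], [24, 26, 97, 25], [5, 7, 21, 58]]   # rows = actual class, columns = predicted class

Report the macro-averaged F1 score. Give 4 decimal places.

0.6199

Per-class F1 score (2·TP/(2·TP+FP+FN)):
  ADJ: TP=86, FP=13+24+5=42, FN=14+12+9=35 → 172/249 = 0.69076
  ADV: TP=75, FP=14+26+7=47, FN=13+13+23=49 → 150/246 = 0.60976
  DET: TP=97, FP=12+13+21=46, FN=24+26+25=75 → 194/315 = 0.61587
  PRON: TP=58, FP=9+23+25=57, FN=5+7+21=33 → 116/206 = 0.56311
Macro-F1 score = mean = (0.69076 + 0.60976 + 0.61587 + 0.56311) / 4 = 0.6199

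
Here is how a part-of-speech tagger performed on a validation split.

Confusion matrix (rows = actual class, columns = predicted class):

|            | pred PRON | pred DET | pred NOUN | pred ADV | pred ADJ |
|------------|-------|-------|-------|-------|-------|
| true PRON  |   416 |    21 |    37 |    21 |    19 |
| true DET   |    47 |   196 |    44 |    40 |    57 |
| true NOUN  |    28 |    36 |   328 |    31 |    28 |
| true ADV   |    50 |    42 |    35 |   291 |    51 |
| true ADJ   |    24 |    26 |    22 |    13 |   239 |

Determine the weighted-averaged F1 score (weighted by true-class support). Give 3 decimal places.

0.683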